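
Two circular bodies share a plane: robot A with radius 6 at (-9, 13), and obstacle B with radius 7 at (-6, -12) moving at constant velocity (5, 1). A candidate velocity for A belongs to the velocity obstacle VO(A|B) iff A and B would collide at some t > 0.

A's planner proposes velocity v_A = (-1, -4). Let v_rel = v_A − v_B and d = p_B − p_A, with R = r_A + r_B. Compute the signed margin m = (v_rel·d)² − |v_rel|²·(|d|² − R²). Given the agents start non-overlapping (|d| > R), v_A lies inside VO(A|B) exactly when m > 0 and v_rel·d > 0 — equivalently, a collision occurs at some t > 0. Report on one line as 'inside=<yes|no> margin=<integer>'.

d = (3, -25),  |d|² = 634;  R = 6+7 = 13,  c = 634−13² = 465
v_rel = (-6, -5),  |v_rel|² = 61;  v_rel·d = (-6)·(3) + (-5)·(-25) = 107
61·t² − 214·t + 465 = 0  ⇒  m = 107² − 61·465 = -16916
m = -16916 < 0,  v_rel·d = 107 > 0  ⇒  outside

inside=no margin=-16916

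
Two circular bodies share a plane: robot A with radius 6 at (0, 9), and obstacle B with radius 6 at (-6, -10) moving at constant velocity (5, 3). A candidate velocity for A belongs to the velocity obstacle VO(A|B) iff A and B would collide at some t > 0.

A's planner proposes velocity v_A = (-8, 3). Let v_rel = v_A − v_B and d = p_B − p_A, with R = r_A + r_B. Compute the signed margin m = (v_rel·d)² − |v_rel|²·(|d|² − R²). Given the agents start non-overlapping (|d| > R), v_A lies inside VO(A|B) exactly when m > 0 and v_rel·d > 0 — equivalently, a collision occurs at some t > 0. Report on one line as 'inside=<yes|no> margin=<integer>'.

d = (-6, -19),  |d|² = 397;  R = 6+6 = 12,  c = 397−12² = 253
v_rel = (-13, 0),  |v_rel|² = 169;  v_rel·d = (-13)·(-6) + (0)·(-19) = 78
169·t² − 156·t + 253 = 0  ⇒  m = 78² − 169·253 = -36673
m = -36673 < 0,  v_rel·d = 78 > 0  ⇒  outside

inside=no margin=-36673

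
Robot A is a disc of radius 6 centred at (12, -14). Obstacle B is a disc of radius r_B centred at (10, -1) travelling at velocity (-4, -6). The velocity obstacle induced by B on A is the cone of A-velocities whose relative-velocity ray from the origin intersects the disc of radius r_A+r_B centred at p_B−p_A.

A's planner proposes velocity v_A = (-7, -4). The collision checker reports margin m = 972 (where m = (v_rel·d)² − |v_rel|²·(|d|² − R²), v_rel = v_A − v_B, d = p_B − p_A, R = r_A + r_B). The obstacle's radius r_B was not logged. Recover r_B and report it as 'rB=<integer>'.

m = 972
d = (-2, 13);  v_rel = (-3, 2),  |v_rel|² = 13
v_rel×d = (-3)·(13) − (2)·(-2) = -35
since m = R²·13 − (-35)²:  R² = (1225 + 972) / 13 = 169
R = √169 = 13  ⇒  r_B = 13 − 6 = 7

rB=7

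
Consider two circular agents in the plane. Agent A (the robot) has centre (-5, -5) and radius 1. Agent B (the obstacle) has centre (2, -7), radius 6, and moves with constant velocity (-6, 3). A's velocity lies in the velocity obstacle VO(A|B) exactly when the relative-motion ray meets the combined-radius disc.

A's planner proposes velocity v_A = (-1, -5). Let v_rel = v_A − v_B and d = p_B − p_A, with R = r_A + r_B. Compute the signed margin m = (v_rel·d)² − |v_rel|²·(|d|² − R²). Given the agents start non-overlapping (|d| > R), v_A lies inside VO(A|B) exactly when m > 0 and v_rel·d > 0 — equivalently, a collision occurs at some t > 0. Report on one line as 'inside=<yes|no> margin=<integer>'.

d = (7, -2),  |d|² = 53;  R = 1+6 = 7,  c = 53−7² = 4
v_rel = (5, -8),  |v_rel|² = 89;  v_rel·d = (5)·(7) + (-8)·(-2) = 51
89·t² − 102·t + 4 = 0  ⇒  m = 51² − 89·4 = 2245
m = 2245 > 0,  v_rel·d = 51 > 0  ⇒  inside

inside=yes margin=2245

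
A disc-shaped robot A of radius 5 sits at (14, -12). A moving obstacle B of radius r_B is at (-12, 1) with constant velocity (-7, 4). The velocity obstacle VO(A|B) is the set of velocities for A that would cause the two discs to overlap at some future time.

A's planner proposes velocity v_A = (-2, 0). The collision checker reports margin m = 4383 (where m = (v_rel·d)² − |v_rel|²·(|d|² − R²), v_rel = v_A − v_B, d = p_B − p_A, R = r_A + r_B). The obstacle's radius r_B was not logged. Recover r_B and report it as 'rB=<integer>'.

m = 4383
d = (-26, 13);  v_rel = (5, -4),  |v_rel|² = 41
v_rel×d = (5)·(13) − (-4)·(-26) = -39
since m = R²·41 − (-39)²:  R² = (1521 + 4383) / 41 = 144
R = √144 = 12  ⇒  r_B = 12 − 5 = 7

rB=7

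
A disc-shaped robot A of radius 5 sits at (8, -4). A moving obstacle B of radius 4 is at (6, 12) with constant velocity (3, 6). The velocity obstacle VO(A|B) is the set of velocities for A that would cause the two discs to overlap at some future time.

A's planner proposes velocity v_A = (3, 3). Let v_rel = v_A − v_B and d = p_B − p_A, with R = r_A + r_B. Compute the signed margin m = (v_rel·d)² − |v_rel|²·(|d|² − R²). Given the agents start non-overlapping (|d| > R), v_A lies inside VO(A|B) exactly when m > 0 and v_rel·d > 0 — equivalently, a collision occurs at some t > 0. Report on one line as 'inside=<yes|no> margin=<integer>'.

d = (-2, 16),  |d|² = 260;  R = 5+4 = 9,  c = 260−9² = 179
v_rel = (0, -3),  |v_rel|² = 9;  v_rel·d = (0)·(-2) + (-3)·(16) = -48
9·t² + 96·t + 179 = 0  ⇒  m = (-48)² − 9·179 = 693
m = 693 > 0,  v_rel·d = -48 < 0  ⇒  outside

inside=no margin=693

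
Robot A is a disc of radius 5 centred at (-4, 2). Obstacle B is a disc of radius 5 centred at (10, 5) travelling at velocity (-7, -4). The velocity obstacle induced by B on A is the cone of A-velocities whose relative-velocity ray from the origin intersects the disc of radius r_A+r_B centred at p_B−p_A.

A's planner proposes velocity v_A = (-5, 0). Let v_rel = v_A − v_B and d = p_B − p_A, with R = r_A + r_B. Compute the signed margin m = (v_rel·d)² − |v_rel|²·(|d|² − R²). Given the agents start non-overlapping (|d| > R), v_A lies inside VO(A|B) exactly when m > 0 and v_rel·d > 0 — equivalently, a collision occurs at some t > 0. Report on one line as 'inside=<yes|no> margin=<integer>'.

d = (14, 3),  |d|² = 205;  R = 5+5 = 10,  c = 205−10² = 105
v_rel = (2, 4),  |v_rel|² = 20;  v_rel·d = (2)·(14) + (4)·(3) = 40
20·t² − 80·t + 105 = 0  ⇒  m = 40² − 20·105 = -500
m = -500 < 0,  v_rel·d = 40 > 0  ⇒  outside

inside=no margin=-500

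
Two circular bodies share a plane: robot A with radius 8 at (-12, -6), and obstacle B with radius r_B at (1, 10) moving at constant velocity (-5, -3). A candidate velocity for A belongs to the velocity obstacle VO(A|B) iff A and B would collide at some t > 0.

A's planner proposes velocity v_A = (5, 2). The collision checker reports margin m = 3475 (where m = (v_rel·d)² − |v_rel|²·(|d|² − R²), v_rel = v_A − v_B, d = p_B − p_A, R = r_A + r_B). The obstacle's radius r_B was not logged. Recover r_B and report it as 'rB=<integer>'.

m = 3475
d = (13, 16);  v_rel = (10, 5),  |v_rel|² = 125
v_rel×d = (10)·(16) − (5)·(13) = 95
since m = R²·125 − 95²:  R² = (9025 + 3475) / 125 = 100
R = √100 = 10  ⇒  r_B = 10 − 8 = 2

rB=2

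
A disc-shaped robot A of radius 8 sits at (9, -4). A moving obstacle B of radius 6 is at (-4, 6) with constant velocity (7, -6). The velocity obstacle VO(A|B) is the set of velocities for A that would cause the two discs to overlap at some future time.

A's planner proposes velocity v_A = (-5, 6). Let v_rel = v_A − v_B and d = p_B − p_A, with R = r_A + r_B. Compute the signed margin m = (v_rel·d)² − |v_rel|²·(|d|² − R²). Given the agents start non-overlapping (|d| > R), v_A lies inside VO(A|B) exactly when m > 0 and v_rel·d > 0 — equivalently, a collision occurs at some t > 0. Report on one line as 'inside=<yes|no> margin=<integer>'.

d = (-13, 10),  |d|² = 269;  R = 8+6 = 14,  c = 269−14² = 73
v_rel = (-12, 12),  |v_rel|² = 288;  v_rel·d = (-12)·(-13) + (12)·(10) = 276
288·t² − 552·t + 73 = 0  ⇒  m = 276² − 288·73 = 55152
m = 55152 > 0,  v_rel·d = 276 > 0  ⇒  inside

inside=yes margin=55152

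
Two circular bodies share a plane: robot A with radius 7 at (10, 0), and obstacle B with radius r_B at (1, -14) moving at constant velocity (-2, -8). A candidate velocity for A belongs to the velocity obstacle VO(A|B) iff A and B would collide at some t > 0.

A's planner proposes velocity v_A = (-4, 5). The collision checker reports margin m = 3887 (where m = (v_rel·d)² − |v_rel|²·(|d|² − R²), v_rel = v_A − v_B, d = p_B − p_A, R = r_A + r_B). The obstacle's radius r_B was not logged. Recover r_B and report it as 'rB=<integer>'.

m = 3887
d = (-9, -14);  v_rel = (-2, 13),  |v_rel|² = 173
v_rel×d = (-2)·(-14) − (13)·(-9) = 145
since m = R²·173 − 145²:  R² = (21025 + 3887) / 173 = 144
R = √144 = 12  ⇒  r_B = 12 − 7 = 5

rB=5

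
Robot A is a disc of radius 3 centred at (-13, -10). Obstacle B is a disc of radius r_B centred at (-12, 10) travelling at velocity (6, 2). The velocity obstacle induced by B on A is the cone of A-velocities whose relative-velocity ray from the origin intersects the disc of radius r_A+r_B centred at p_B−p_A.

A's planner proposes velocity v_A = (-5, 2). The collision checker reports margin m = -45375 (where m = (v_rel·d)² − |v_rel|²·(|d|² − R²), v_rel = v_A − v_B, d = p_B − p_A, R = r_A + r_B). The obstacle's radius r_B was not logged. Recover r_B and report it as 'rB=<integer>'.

m = -45375
d = (1, 20);  v_rel = (-11, 0),  |v_rel|² = 121
v_rel×d = (-11)·(20) − (0)·(1) = -220
since m = R²·121 − (-220)²:  R² = (48400 + -45375) / 121 = 25
R = √25 = 5  ⇒  r_B = 5 − 3 = 2

rB=2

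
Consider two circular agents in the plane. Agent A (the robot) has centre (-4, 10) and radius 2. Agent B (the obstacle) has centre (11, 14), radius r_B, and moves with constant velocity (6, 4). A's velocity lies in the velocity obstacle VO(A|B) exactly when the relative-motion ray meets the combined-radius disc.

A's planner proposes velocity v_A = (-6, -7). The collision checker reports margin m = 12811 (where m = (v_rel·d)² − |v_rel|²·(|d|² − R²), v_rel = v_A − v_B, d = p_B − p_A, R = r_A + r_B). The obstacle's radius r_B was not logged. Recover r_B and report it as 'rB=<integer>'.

m = 12811
d = (15, 4);  v_rel = (-12, -11),  |v_rel|² = 265
v_rel×d = (-12)·(4) − (-11)·(15) = 117
since m = R²·265 − 117²:  R² = (13689 + 12811) / 265 = 100
R = √100 = 10  ⇒  r_B = 10 − 2 = 8

rB=8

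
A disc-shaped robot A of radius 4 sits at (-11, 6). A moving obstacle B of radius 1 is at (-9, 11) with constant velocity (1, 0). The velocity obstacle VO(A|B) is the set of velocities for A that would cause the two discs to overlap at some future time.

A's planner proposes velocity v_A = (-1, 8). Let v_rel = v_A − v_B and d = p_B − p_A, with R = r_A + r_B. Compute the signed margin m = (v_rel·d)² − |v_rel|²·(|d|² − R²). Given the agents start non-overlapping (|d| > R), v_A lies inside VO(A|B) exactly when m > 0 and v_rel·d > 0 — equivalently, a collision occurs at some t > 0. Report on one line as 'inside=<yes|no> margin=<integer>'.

d = (2, 5),  |d|² = 29;  R = 4+1 = 5,  c = 29−5² = 4
v_rel = (-2, 8),  |v_rel|² = 68;  v_rel·d = (-2)·(2) + (8)·(5) = 36
68·t² − 72·t + 4 = 0  ⇒  m = 36² − 68·4 = 1024
m = 1024 > 0,  v_rel·d = 36 > 0  ⇒  inside

inside=yes margin=1024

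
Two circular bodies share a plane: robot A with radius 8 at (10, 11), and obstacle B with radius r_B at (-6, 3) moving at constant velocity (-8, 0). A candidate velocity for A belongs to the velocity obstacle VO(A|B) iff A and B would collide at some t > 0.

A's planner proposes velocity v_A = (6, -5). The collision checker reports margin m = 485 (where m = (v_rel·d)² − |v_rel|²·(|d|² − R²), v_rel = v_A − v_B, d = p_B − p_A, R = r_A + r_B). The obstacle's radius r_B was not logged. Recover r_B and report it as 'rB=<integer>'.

m = 485
d = (-16, -8);  v_rel = (14, -5),  |v_rel|² = 221
v_rel×d = (14)·(-8) − (-5)·(-16) = -192
since m = R²·221 − (-192)²:  R² = (36864 + 485) / 221 = 169
R = √169 = 13  ⇒  r_B = 13 − 8 = 5

rB=5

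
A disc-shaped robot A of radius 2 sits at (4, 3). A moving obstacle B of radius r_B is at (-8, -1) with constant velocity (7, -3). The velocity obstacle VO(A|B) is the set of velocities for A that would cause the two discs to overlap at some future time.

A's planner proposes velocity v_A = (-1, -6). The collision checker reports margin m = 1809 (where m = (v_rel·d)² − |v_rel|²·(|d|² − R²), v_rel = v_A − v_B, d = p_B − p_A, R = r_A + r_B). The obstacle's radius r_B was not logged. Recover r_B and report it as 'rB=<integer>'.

m = 1809
d = (-12, -4);  v_rel = (-8, -3),  |v_rel|² = 73
v_rel×d = (-8)·(-4) − (-3)·(-12) = -4
since m = R²·73 − (-4)²:  R² = (16 + 1809) / 73 = 25
R = √25 = 5  ⇒  r_B = 5 − 2 = 3

rB=3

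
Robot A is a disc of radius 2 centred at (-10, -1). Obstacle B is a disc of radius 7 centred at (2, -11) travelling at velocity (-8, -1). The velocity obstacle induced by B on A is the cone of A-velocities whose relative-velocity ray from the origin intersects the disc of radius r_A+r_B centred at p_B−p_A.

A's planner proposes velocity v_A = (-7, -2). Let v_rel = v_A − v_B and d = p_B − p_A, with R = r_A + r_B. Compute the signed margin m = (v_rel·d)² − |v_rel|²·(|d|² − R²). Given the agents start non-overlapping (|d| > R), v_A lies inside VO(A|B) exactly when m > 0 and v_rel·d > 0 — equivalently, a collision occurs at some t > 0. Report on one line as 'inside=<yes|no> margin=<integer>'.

d = (12, -10),  |d|² = 244;  R = 2+7 = 9,  c = 244−9² = 163
v_rel = (1, -1),  |v_rel|² = 2;  v_rel·d = (1)·(12) + (-1)·(-10) = 22
2·t² − 44·t + 163 = 0  ⇒  m = 22² − 2·163 = 158
m = 158 > 0,  v_rel·d = 22 > 0  ⇒  inside

inside=yes margin=158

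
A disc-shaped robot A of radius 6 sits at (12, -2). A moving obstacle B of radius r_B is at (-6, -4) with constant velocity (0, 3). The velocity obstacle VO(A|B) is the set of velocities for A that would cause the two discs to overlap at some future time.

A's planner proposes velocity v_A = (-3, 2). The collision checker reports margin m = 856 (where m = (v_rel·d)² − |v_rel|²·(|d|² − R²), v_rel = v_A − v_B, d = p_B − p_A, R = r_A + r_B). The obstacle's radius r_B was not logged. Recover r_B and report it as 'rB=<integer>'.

m = 856
d = (-18, -2);  v_rel = (-3, -1),  |v_rel|² = 10
v_rel×d = (-3)·(-2) − (-1)·(-18) = -12
since m = R²·10 − (-12)²:  R² = (144 + 856) / 10 = 100
R = √100 = 10  ⇒  r_B = 10 − 6 = 4

rB=4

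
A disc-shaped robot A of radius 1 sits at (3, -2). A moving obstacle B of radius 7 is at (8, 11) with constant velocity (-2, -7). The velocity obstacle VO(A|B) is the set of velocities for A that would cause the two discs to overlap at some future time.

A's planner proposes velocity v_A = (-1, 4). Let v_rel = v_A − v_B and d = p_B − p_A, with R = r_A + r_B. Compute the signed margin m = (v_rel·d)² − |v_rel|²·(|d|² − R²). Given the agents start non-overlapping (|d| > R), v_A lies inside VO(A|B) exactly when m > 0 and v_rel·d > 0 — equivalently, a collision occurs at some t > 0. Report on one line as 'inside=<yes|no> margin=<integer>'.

d = (5, 13),  |d|² = 194;  R = 1+7 = 8,  c = 194−8² = 130
v_rel = (1, 11),  |v_rel|² = 122;  v_rel·d = (1)·(5) + (11)·(13) = 148
122·t² − 296·t + 130 = 0  ⇒  m = 148² − 122·130 = 6044
m = 6044 > 0,  v_rel·d = 148 > 0  ⇒  inside

inside=yes margin=6044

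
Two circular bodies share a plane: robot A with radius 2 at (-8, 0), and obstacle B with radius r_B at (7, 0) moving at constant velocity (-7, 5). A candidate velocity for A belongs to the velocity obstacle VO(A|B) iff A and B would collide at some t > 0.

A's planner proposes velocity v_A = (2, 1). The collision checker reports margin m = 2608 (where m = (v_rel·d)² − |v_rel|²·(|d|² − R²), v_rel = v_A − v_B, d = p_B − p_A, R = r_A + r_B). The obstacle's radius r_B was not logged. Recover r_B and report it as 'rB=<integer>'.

m = 2608
d = (15, 0);  v_rel = (9, -4),  |v_rel|² = 97
v_rel×d = (9)·(0) − (-4)·(15) = 60
since m = R²·97 − 60²:  R² = (3600 + 2608) / 97 = 64
R = √64 = 8  ⇒  r_B = 8 − 2 = 6

rB=6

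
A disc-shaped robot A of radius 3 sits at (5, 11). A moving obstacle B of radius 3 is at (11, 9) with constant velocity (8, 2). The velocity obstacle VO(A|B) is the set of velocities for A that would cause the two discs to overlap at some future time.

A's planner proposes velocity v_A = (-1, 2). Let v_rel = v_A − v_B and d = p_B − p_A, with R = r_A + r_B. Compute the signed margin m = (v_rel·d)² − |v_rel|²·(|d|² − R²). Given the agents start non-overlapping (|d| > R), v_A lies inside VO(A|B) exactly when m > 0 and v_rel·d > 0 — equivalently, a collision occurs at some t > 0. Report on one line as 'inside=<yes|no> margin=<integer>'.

d = (6, -2),  |d|² = 40;  R = 3+3 = 6,  c = 40−6² = 4
v_rel = (-9, 0),  |v_rel|² = 81;  v_rel·d = (-9)·(6) + (0)·(-2) = -54
81·t² + 108·t + 4 = 0  ⇒  m = (-54)² − 81·4 = 2592
m = 2592 > 0,  v_rel·d = -54 < 0  ⇒  outside

inside=no margin=2592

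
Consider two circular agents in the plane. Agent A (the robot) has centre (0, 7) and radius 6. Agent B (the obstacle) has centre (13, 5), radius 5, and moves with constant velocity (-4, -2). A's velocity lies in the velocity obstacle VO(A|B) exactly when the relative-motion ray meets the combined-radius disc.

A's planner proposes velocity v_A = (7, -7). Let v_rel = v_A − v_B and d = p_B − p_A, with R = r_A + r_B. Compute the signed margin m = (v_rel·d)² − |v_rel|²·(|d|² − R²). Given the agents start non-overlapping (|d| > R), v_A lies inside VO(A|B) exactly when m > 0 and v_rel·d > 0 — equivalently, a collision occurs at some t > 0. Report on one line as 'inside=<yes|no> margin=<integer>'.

d = (13, -2),  |d|² = 173;  R = 6+5 = 11,  c = 173−11² = 52
v_rel = (11, -5),  |v_rel|² = 146;  v_rel·d = (11)·(13) + (-5)·(-2) = 153
146·t² − 306·t + 52 = 0  ⇒  m = 153² − 146·52 = 15817
m = 15817 > 0,  v_rel·d = 153 > 0  ⇒  inside

inside=yes margin=15817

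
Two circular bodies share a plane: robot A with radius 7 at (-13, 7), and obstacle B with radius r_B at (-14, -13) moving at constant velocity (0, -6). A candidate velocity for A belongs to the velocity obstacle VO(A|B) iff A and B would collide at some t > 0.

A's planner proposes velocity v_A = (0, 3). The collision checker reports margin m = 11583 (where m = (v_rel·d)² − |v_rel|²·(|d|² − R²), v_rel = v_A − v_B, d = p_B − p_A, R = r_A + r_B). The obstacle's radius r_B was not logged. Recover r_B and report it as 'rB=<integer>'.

m = 11583
d = (-1, -20);  v_rel = (0, 9),  |v_rel|² = 81
v_rel×d = (0)·(-20) − (9)·(-1) = 9
since m = R²·81 − 9²:  R² = (81 + 11583) / 81 = 144
R = √144 = 12  ⇒  r_B = 12 − 7 = 5

rB=5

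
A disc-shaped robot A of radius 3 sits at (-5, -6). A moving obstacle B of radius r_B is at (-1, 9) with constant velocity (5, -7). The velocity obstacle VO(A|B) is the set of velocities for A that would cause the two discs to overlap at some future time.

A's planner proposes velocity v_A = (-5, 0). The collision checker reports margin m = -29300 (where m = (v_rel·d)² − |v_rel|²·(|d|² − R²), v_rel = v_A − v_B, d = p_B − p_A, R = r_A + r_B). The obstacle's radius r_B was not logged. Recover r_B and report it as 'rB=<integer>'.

m = -29300
d = (4, 15);  v_rel = (-10, 7),  |v_rel|² = 149
v_rel×d = (-10)·(15) − (7)·(4) = -178
since m = R²·149 − (-178)²:  R² = (31684 + -29300) / 149 = 16
R = √16 = 4  ⇒  r_B = 4 − 3 = 1

rB=1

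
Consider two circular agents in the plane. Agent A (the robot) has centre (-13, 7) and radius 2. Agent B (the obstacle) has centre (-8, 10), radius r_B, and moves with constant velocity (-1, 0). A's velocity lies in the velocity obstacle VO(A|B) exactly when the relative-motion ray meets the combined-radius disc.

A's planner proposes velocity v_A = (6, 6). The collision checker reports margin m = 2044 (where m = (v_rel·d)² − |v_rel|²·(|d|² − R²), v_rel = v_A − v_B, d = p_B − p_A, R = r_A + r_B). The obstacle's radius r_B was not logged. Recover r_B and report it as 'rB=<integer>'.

m = 2044
d = (5, 3);  v_rel = (7, 6),  |v_rel|² = 85
v_rel×d = (7)·(3) − (6)·(5) = -9
since m = R²·85 − (-9)²:  R² = (81 + 2044) / 85 = 25
R = √25 = 5  ⇒  r_B = 5 − 2 = 3

rB=3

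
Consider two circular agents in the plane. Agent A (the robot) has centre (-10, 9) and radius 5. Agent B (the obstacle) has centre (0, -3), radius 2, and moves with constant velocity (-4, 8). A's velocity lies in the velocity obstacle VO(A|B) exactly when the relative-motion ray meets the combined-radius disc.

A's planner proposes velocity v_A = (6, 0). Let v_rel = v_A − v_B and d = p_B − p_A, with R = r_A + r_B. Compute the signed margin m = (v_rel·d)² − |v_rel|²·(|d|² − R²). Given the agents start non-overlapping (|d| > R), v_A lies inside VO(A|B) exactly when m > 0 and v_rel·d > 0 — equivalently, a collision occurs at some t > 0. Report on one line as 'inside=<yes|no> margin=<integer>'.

d = (10, -12),  |d|² = 244;  R = 5+2 = 7,  c = 244−7² = 195
v_rel = (10, -8),  |v_rel|² = 164;  v_rel·d = (10)·(10) + (-8)·(-12) = 196
164·t² − 392·t + 195 = 0  ⇒  m = 196² − 164·195 = 6436
m = 6436 > 0,  v_rel·d = 196 > 0  ⇒  inside

inside=yes margin=6436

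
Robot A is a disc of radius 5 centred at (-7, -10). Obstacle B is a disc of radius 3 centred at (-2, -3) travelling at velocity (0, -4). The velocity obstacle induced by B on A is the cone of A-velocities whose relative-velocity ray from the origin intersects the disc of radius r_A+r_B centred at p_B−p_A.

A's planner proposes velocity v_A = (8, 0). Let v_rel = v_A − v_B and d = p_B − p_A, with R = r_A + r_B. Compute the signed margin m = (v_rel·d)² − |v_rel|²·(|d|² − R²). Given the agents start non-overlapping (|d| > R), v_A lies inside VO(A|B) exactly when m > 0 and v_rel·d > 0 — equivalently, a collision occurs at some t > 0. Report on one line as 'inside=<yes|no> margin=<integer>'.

d = (5, 7),  |d|² = 74;  R = 5+3 = 8,  c = 74−8² = 10
v_rel = (8, 4),  |v_rel|² = 80;  v_rel·d = (8)·(5) + (4)·(7) = 68
80·t² − 136·t + 10 = 0  ⇒  m = 68² − 80·10 = 3824
m = 3824 > 0,  v_rel·d = 68 > 0  ⇒  inside

inside=yes margin=3824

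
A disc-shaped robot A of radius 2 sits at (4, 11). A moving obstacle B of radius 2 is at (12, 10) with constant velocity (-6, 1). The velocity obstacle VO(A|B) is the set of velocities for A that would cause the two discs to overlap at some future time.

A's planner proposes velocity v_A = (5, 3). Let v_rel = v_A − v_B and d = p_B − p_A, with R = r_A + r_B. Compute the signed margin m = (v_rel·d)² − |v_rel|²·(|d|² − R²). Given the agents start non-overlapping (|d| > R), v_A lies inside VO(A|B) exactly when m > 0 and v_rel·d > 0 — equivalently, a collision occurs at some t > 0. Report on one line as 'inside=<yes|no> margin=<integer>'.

d = (8, -1),  |d|² = 65;  R = 2+2 = 4,  c = 65−4² = 49
v_rel = (11, 2),  |v_rel|² = 125;  v_rel·d = (11)·(8) + (2)·(-1) = 86
125·t² − 172·t + 49 = 0  ⇒  m = 86² − 125·49 = 1271
m = 1271 > 0,  v_rel·d = 86 > 0  ⇒  inside

inside=yes margin=1271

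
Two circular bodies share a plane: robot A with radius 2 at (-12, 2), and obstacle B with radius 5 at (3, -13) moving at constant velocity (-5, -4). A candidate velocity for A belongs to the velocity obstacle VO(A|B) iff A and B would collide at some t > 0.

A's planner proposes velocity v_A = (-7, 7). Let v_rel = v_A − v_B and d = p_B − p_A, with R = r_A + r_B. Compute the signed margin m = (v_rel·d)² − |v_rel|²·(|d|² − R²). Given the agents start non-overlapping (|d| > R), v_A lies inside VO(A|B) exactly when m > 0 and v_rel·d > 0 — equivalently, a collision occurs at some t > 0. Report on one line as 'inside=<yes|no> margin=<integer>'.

d = (15, -15),  |d|² = 450;  R = 2+5 = 7,  c = 450−7² = 401
v_rel = (-2, 11),  |v_rel|² = 125;  v_rel·d = (-2)·(15) + (11)·(-15) = -195
125·t² + 390·t + 401 = 0  ⇒  m = (-195)² − 125·401 = -12100
m = -12100 < 0,  v_rel·d = -195 < 0  ⇒  outside

inside=no margin=-12100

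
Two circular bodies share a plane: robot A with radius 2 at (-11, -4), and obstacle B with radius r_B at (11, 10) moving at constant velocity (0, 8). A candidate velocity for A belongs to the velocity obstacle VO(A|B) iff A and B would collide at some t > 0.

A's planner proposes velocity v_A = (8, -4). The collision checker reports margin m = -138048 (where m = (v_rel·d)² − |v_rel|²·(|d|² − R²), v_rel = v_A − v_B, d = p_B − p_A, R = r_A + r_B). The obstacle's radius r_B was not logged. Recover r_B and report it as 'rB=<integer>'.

m = -138048
d = (22, 14);  v_rel = (8, -12),  |v_rel|² = 208
v_rel×d = (8)·(14) − (-12)·(22) = 376
since m = R²·208 − 376²:  R² = (141376 + -138048) / 208 = 16
R = √16 = 4  ⇒  r_B = 4 − 2 = 2

rB=2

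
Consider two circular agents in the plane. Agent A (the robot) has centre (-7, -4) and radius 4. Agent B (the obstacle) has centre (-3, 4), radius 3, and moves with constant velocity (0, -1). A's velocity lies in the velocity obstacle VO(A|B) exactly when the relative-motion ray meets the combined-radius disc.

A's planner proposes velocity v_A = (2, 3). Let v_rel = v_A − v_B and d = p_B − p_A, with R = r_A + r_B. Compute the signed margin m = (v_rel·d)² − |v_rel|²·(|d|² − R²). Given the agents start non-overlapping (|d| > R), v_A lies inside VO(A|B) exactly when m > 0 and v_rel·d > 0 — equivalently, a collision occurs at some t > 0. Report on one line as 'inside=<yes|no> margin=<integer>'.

d = (4, 8),  |d|² = 80;  R = 4+3 = 7,  c = 80−7² = 31
v_rel = (2, 4),  |v_rel|² = 20;  v_rel·d = (2)·(4) + (4)·(8) = 40
20·t² − 80·t + 31 = 0  ⇒  m = 40² − 20·31 = 980
m = 980 > 0,  v_rel·d = 40 > 0  ⇒  inside

inside=yes margin=980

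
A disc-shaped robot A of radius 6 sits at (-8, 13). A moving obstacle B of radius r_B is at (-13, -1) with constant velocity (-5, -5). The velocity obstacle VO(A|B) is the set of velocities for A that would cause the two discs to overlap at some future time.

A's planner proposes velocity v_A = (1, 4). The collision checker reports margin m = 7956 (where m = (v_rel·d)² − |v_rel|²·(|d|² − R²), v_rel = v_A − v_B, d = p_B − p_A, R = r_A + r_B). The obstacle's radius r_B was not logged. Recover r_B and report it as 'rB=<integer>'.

m = 7956
d = (-5, -14);  v_rel = (6, 9),  |v_rel|² = 117
v_rel×d = (6)·(-14) − (9)·(-5) = -39
since m = R²·117 − (-39)²:  R² = (1521 + 7956) / 117 = 81
R = √81 = 9  ⇒  r_B = 9 − 6 = 3

rB=3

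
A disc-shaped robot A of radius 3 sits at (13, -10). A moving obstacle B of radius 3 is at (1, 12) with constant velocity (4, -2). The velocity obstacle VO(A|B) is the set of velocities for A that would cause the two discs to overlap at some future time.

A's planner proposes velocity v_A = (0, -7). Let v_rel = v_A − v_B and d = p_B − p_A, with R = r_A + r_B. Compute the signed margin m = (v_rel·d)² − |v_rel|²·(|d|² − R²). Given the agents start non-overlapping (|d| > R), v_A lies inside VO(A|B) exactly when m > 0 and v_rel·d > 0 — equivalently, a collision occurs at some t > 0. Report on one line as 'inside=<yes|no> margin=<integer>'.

d = (-12, 22),  |d|² = 628;  R = 3+3 = 6,  c = 628−6² = 592
v_rel = (-4, -5),  |v_rel|² = 41;  v_rel·d = (-4)·(-12) + (-5)·(22) = -62
41·t² + 124·t + 592 = 0  ⇒  m = (-62)² − 41·592 = -20428
m = -20428 < 0,  v_rel·d = -62 < 0  ⇒  outside

inside=no margin=-20428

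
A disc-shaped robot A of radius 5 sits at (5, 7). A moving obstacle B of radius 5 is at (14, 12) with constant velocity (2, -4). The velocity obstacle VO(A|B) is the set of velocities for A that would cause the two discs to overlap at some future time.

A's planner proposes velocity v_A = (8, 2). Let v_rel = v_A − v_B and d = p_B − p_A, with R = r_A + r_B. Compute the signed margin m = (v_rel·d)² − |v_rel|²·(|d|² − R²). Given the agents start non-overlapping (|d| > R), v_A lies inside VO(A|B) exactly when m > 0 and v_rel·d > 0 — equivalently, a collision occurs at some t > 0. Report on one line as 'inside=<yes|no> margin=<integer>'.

d = (9, 5),  |d|² = 106;  R = 5+5 = 10,  c = 106−10² = 6
v_rel = (6, 6),  |v_rel|² = 72;  v_rel·d = (6)·(9) + (6)·(5) = 84
72·t² − 168·t + 6 = 0  ⇒  m = 84² − 72·6 = 6624
m = 6624 > 0,  v_rel·d = 84 > 0  ⇒  inside

inside=yes margin=6624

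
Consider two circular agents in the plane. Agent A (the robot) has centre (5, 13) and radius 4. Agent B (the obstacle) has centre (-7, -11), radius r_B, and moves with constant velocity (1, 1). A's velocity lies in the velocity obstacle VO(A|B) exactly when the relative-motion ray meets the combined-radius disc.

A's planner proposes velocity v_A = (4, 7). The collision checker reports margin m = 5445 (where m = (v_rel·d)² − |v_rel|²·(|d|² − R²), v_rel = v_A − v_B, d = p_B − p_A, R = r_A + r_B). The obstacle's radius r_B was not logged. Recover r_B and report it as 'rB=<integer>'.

m = 5445
d = (-12, -24);  v_rel = (3, 6),  |v_rel|² = 45
v_rel×d = (3)·(-24) − (6)·(-12) = 0
since m = R²·45 − 0²:  R² = (0 + 5445) / 45 = 121
R = √121 = 11  ⇒  r_B = 11 − 4 = 7

rB=7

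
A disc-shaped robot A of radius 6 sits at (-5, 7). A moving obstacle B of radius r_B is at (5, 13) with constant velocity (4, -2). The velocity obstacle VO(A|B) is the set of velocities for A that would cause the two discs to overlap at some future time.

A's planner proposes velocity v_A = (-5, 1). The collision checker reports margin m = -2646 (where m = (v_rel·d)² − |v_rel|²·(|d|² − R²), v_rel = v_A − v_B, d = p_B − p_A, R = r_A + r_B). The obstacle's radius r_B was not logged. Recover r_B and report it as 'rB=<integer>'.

m = -2646
d = (10, 6);  v_rel = (-9, 3),  |v_rel|² = 90
v_rel×d = (-9)·(6) − (3)·(10) = -84
since m = R²·90 − (-84)²:  R² = (7056 + -2646) / 90 = 49
R = √49 = 7  ⇒  r_B = 7 − 6 = 1

rB=1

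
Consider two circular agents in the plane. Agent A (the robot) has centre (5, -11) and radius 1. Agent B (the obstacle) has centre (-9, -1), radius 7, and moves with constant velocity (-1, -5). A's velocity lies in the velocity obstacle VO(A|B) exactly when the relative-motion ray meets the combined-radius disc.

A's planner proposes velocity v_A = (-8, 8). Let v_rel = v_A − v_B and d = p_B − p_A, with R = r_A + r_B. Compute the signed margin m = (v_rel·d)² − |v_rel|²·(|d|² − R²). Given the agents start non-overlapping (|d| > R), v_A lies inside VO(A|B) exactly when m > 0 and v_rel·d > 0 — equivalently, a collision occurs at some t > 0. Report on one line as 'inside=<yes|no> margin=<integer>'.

d = (-14, 10),  |d|² = 296;  R = 1+7 = 8,  c = 296−8² = 232
v_rel = (-7, 13),  |v_rel|² = 218;  v_rel·d = (-7)·(-14) + (13)·(10) = 228
218·t² − 456·t + 232 = 0  ⇒  m = 228² − 218·232 = 1408
m = 1408 > 0,  v_rel·d = 228 > 0  ⇒  inside

inside=yes margin=1408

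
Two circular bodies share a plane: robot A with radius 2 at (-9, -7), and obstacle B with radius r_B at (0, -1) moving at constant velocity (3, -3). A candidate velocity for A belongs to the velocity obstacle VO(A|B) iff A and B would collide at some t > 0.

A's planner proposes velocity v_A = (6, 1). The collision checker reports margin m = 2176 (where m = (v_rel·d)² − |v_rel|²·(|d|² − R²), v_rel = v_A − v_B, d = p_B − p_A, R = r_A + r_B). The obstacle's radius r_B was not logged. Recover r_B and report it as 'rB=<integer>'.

m = 2176
d = (9, 6);  v_rel = (3, 4),  |v_rel|² = 25
v_rel×d = (3)·(6) − (4)·(9) = -18
since m = R²·25 − (-18)²:  R² = (324 + 2176) / 25 = 100
R = √100 = 10  ⇒  r_B = 10 − 2 = 8

rB=8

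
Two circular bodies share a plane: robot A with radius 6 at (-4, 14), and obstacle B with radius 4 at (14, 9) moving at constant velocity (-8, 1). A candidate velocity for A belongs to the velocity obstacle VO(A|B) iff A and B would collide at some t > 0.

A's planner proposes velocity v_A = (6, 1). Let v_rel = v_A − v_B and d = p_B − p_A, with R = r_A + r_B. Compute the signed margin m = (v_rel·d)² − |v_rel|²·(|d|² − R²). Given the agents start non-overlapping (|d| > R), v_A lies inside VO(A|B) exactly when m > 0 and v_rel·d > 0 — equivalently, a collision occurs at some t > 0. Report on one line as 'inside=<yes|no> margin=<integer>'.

d = (18, -5),  |d|² = 349;  R = 6+4 = 10,  c = 349−10² = 249
v_rel = (14, 0),  |v_rel|² = 196;  v_rel·d = (14)·(18) + (0)·(-5) = 252
196·t² − 504·t + 249 = 0  ⇒  m = 252² − 196·249 = 14700
m = 14700 > 0,  v_rel·d = 252 > 0  ⇒  inside

inside=yes margin=14700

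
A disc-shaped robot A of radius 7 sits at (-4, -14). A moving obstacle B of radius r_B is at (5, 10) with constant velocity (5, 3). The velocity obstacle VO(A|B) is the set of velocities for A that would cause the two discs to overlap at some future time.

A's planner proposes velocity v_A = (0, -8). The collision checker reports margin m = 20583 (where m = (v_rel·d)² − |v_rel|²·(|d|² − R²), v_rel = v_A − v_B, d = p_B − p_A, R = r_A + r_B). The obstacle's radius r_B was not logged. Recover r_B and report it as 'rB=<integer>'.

m = 20583
d = (9, 24);  v_rel = (-5, -11),  |v_rel|² = 146
v_rel×d = (-5)·(24) − (-11)·(9) = -21
since m = R²·146 − (-21)²:  R² = (441 + 20583) / 146 = 144
R = √144 = 12  ⇒  r_B = 12 − 7 = 5

rB=5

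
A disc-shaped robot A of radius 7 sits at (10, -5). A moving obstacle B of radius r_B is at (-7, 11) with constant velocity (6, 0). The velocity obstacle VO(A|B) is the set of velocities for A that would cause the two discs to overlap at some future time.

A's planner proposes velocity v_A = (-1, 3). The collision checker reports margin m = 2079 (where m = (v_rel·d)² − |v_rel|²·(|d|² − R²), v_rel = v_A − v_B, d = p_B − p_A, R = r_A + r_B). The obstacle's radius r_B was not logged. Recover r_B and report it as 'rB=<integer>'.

m = 2079
d = (-17, 16);  v_rel = (-7, 3),  |v_rel|² = 58
v_rel×d = (-7)·(16) − (3)·(-17) = -61
since m = R²·58 − (-61)²:  R² = (3721 + 2079) / 58 = 100
R = √100 = 10  ⇒  r_B = 10 − 7 = 3

rB=3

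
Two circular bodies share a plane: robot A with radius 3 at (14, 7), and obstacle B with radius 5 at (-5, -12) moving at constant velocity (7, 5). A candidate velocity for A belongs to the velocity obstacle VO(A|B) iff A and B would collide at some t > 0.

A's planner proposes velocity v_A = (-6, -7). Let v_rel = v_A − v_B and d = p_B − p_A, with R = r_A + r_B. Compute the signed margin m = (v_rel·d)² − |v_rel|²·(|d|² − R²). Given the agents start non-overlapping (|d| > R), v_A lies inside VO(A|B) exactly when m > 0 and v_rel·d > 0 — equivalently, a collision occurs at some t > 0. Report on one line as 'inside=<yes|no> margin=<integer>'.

d = (-19, -19),  |d|² = 722;  R = 3+5 = 8,  c = 722−8² = 658
v_rel = (-13, -12),  |v_rel|² = 313;  v_rel·d = (-13)·(-19) + (-12)·(-19) = 475
313·t² − 950·t + 658 = 0  ⇒  m = 475² − 313·658 = 19671
m = 19671 > 0,  v_rel·d = 475 > 0  ⇒  inside

inside=yes margin=19671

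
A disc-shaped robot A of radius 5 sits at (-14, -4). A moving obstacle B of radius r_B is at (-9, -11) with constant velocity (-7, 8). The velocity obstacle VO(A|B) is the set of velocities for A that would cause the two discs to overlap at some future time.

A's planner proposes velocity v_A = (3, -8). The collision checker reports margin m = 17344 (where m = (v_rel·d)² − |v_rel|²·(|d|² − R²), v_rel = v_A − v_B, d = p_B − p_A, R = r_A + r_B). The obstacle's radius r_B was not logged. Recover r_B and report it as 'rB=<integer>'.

m = 17344
d = (5, -7);  v_rel = (10, -16),  |v_rel|² = 356
v_rel×d = (10)·(-7) − (-16)·(5) = 10
since m = R²·356 − 10²:  R² = (100 + 17344) / 356 = 49
R = √49 = 7  ⇒  r_B = 7 − 5 = 2

rB=2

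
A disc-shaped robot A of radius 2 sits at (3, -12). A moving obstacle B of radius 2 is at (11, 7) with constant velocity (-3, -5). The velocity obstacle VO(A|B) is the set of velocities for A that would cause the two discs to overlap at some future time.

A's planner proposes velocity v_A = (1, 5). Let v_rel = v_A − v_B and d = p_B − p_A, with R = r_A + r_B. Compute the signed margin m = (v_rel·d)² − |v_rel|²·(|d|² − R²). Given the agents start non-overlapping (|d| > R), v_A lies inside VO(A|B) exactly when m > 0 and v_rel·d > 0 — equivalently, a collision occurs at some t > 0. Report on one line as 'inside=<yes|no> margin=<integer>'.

d = (8, 19),  |d|² = 425;  R = 2+2 = 4,  c = 425−4² = 409
v_rel = (4, 10),  |v_rel|² = 116;  v_rel·d = (4)·(8) + (10)·(19) = 222
116·t² − 444·t + 409 = 0  ⇒  m = 222² − 116·409 = 1840
m = 1840 > 0,  v_rel·d = 222 > 0  ⇒  inside

inside=yes margin=1840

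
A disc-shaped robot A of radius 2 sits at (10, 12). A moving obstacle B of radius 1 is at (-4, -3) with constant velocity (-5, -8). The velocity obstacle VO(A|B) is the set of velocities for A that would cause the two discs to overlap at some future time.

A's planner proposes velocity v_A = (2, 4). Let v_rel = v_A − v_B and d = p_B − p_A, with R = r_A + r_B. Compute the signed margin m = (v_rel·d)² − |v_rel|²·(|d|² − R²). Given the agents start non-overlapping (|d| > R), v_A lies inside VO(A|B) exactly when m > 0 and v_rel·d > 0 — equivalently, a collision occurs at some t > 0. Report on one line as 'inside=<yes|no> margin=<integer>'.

d = (-14, -15),  |d|² = 421;  R = 2+1 = 3,  c = 421−3² = 412
v_rel = (7, 12),  |v_rel|² = 193;  v_rel·d = (7)·(-14) + (12)·(-15) = -278
193·t² + 556·t + 412 = 0  ⇒  m = (-278)² − 193·412 = -2232
m = -2232 < 0,  v_rel·d = -278 < 0  ⇒  outside

inside=no margin=-2232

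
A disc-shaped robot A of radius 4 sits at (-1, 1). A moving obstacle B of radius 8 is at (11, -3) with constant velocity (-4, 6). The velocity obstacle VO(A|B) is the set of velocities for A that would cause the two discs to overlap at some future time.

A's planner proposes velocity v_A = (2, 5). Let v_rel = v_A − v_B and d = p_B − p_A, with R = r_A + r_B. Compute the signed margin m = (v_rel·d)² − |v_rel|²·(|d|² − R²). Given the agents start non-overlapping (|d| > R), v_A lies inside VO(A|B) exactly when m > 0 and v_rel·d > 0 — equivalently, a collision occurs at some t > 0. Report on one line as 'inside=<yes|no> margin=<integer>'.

d = (12, -4),  |d|² = 160;  R = 4+8 = 12,  c = 160−12² = 16
v_rel = (6, -1),  |v_rel|² = 37;  v_rel·d = (6)·(12) + (-1)·(-4) = 76
37·t² − 152·t + 16 = 0  ⇒  m = 76² − 37·16 = 5184
m = 5184 > 0,  v_rel·d = 76 > 0  ⇒  inside

inside=yes margin=5184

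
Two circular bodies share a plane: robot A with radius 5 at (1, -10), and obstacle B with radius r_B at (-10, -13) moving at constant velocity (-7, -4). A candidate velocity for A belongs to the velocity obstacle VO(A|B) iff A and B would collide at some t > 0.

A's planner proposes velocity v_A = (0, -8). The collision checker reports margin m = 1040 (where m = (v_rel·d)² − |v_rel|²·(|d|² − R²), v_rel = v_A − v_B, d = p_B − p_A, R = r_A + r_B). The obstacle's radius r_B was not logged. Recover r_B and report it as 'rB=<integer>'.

m = 1040
d = (-11, -3);  v_rel = (7, -4),  |v_rel|² = 65
v_rel×d = (7)·(-3) − (-4)·(-11) = -65
since m = R²·65 − (-65)²:  R² = (4225 + 1040) / 65 = 81
R = √81 = 9  ⇒  r_B = 9 − 5 = 4

rB=4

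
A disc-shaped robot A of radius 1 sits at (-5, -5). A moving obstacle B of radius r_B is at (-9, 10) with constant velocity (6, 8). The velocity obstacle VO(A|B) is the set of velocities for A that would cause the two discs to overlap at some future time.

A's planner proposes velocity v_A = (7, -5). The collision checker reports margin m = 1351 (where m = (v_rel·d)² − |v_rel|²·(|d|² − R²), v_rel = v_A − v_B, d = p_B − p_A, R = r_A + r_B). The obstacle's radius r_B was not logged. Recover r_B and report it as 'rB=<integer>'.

m = 1351
d = (-4, 15);  v_rel = (1, -13),  |v_rel|² = 170
v_rel×d = (1)·(15) − (-13)·(-4) = -37
since m = R²·170 − (-37)²:  R² = (1369 + 1351) / 170 = 16
R = √16 = 4  ⇒  r_B = 4 − 1 = 3

rB=3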